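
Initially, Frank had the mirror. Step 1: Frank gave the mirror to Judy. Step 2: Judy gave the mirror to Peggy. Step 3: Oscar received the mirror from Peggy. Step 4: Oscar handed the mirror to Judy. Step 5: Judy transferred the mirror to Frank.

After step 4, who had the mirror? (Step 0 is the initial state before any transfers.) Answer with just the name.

Tracking the mirror holder through step 4:
After step 0 (start): Frank
After step 1: Judy
After step 2: Peggy
After step 3: Oscar
After step 4: Judy

At step 4, the holder is Judy.

Answer: Judy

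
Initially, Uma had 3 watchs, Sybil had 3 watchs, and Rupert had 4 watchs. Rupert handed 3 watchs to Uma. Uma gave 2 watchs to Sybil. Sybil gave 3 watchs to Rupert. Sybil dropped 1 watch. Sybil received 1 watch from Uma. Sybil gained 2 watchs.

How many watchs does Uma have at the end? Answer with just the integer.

Tracking counts step by step:
Start: Uma=3, Sybil=3, Rupert=4
Event 1 (Rupert -> Uma, 3): Rupert: 4 -> 1, Uma: 3 -> 6. State: Uma=6, Sybil=3, Rupert=1
Event 2 (Uma -> Sybil, 2): Uma: 6 -> 4, Sybil: 3 -> 5. State: Uma=4, Sybil=5, Rupert=1
Event 3 (Sybil -> Rupert, 3): Sybil: 5 -> 2, Rupert: 1 -> 4. State: Uma=4, Sybil=2, Rupert=4
Event 4 (Sybil -1): Sybil: 2 -> 1. State: Uma=4, Sybil=1, Rupert=4
Event 5 (Uma -> Sybil, 1): Uma: 4 -> 3, Sybil: 1 -> 2. State: Uma=3, Sybil=2, Rupert=4
Event 6 (Sybil +2): Sybil: 2 -> 4. State: Uma=3, Sybil=4, Rupert=4

Uma's final count: 3

Answer: 3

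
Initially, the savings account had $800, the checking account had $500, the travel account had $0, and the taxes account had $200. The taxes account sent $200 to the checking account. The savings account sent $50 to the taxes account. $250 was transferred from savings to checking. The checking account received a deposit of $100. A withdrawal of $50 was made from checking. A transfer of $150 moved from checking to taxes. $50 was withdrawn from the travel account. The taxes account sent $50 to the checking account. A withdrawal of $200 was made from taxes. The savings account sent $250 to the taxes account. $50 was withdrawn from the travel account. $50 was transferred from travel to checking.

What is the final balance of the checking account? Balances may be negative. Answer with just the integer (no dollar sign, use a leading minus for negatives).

Answer: 950

Derivation:
Tracking account balances step by step:
Start: savings=800, checking=500, travel=0, taxes=200
Event 1 (transfer 200 taxes -> checking): taxes: 200 - 200 = 0, checking: 500 + 200 = 700. Balances: savings=800, checking=700, travel=0, taxes=0
Event 2 (transfer 50 savings -> taxes): savings: 800 - 50 = 750, taxes: 0 + 50 = 50. Balances: savings=750, checking=700, travel=0, taxes=50
Event 3 (transfer 250 savings -> checking): savings: 750 - 250 = 500, checking: 700 + 250 = 950. Balances: savings=500, checking=950, travel=0, taxes=50
Event 4 (deposit 100 to checking): checking: 950 + 100 = 1050. Balances: savings=500, checking=1050, travel=0, taxes=50
Event 5 (withdraw 50 from checking): checking: 1050 - 50 = 1000. Balances: savings=500, checking=1000, travel=0, taxes=50
Event 6 (transfer 150 checking -> taxes): checking: 1000 - 150 = 850, taxes: 50 + 150 = 200. Balances: savings=500, checking=850, travel=0, taxes=200
Event 7 (withdraw 50 from travel): travel: 0 - 50 = -50. Balances: savings=500, checking=850, travel=-50, taxes=200
Event 8 (transfer 50 taxes -> checking): taxes: 200 - 50 = 150, checking: 850 + 50 = 900. Balances: savings=500, checking=900, travel=-50, taxes=150
Event 9 (withdraw 200 from taxes): taxes: 150 - 200 = -50. Balances: savings=500, checking=900, travel=-50, taxes=-50
Event 10 (transfer 250 savings -> taxes): savings: 500 - 250 = 250, taxes: -50 + 250 = 200. Balances: savings=250, checking=900, travel=-50, taxes=200
Event 11 (withdraw 50 from travel): travel: -50 - 50 = -100. Balances: savings=250, checking=900, travel=-100, taxes=200
Event 12 (transfer 50 travel -> checking): travel: -100 - 50 = -150, checking: 900 + 50 = 950. Balances: savings=250, checking=950, travel=-150, taxes=200

Final balance of checking: 950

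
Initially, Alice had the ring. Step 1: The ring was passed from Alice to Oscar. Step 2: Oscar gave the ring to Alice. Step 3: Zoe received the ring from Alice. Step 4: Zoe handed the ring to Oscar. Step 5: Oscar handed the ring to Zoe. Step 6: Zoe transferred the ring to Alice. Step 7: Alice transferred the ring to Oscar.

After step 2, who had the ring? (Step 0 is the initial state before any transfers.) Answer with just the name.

Answer: Alice

Derivation:
Tracking the ring holder through step 2:
After step 0 (start): Alice
After step 1: Oscar
After step 2: Alice

At step 2, the holder is Alice.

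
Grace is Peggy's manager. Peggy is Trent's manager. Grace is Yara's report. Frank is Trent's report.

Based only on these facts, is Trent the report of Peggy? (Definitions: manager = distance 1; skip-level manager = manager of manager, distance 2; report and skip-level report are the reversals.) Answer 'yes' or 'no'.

Answer: yes

Derivation:
Reconstructing the manager chain from the given facts:
  Yara -> Grace -> Peggy -> Trent -> Frank
(each arrow means 'manager of the next')
Positions in the chain (0 = top):
  position of Yara: 0
  position of Grace: 1
  position of Peggy: 2
  position of Trent: 3
  position of Frank: 4

Trent is at position 3, Peggy is at position 2; signed distance (j - i) = -1.
'report' requires j - i = -1. Actual distance is -1, so the relation HOLDS.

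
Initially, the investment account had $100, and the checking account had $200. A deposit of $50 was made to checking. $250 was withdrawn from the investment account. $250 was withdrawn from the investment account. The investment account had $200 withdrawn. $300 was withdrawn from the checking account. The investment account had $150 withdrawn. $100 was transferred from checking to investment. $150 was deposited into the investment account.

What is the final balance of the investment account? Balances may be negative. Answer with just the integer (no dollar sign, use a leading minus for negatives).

Answer: -500

Derivation:
Tracking account balances step by step:
Start: investment=100, checking=200
Event 1 (deposit 50 to checking): checking: 200 + 50 = 250. Balances: investment=100, checking=250
Event 2 (withdraw 250 from investment): investment: 100 - 250 = -150. Balances: investment=-150, checking=250
Event 3 (withdraw 250 from investment): investment: -150 - 250 = -400. Balances: investment=-400, checking=250
Event 4 (withdraw 200 from investment): investment: -400 - 200 = -600. Balances: investment=-600, checking=250
Event 5 (withdraw 300 from checking): checking: 250 - 300 = -50. Balances: investment=-600, checking=-50
Event 6 (withdraw 150 from investment): investment: -600 - 150 = -750. Balances: investment=-750, checking=-50
Event 7 (transfer 100 checking -> investment): checking: -50 - 100 = -150, investment: -750 + 100 = -650. Balances: investment=-650, checking=-150
Event 8 (deposit 150 to investment): investment: -650 + 150 = -500. Balances: investment=-500, checking=-150

Final balance of investment: -500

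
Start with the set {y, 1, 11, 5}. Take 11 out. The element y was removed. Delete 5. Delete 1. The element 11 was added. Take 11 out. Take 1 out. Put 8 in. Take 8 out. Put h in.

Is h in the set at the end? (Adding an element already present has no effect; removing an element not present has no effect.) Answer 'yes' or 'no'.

Tracking the set through each operation:
Start: {1, 11, 5, y}
Event 1 (remove 11): removed. Set: {1, 5, y}
Event 2 (remove y): removed. Set: {1, 5}
Event 3 (remove 5): removed. Set: {1}
Event 4 (remove 1): removed. Set: {}
Event 5 (add 11): added. Set: {11}
Event 6 (remove 11): removed. Set: {}
Event 7 (remove 1): not present, no change. Set: {}
Event 8 (add 8): added. Set: {8}
Event 9 (remove 8): removed. Set: {}
Event 10 (add h): added. Set: {h}

Final set: {h} (size 1)
h is in the final set.

Answer: yes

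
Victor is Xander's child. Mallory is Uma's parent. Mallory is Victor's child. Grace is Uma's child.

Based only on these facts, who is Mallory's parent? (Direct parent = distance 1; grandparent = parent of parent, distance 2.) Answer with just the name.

Reconstructing the parent chain from the given facts:
  Xander -> Victor -> Mallory -> Uma -> Grace
(each arrow means 'parent of the next')
Positions in the chain (0 = top):
  position of Xander: 0
  position of Victor: 1
  position of Mallory: 2
  position of Uma: 3
  position of Grace: 4

Mallory is at position 2; the parent is 1 step up the chain, i.e. position 1: Victor.

Answer: Victor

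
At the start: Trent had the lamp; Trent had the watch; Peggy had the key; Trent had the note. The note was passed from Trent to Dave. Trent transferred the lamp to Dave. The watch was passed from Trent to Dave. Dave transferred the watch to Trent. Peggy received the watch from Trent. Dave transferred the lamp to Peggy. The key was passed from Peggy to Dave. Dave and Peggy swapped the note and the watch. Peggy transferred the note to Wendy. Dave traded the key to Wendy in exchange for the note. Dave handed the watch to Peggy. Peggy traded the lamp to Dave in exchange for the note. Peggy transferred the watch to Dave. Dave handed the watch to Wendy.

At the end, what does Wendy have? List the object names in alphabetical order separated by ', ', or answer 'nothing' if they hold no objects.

Tracking all object holders:
Start: lamp:Trent, watch:Trent, key:Peggy, note:Trent
Event 1 (give note: Trent -> Dave). State: lamp:Trent, watch:Trent, key:Peggy, note:Dave
Event 2 (give lamp: Trent -> Dave). State: lamp:Dave, watch:Trent, key:Peggy, note:Dave
Event 3 (give watch: Trent -> Dave). State: lamp:Dave, watch:Dave, key:Peggy, note:Dave
Event 4 (give watch: Dave -> Trent). State: lamp:Dave, watch:Trent, key:Peggy, note:Dave
Event 5 (give watch: Trent -> Peggy). State: lamp:Dave, watch:Peggy, key:Peggy, note:Dave
Event 6 (give lamp: Dave -> Peggy). State: lamp:Peggy, watch:Peggy, key:Peggy, note:Dave
Event 7 (give key: Peggy -> Dave). State: lamp:Peggy, watch:Peggy, key:Dave, note:Dave
Event 8 (swap note<->watch: now note:Peggy, watch:Dave). State: lamp:Peggy, watch:Dave, key:Dave, note:Peggy
Event 9 (give note: Peggy -> Wendy). State: lamp:Peggy, watch:Dave, key:Dave, note:Wendy
Event 10 (swap key<->note: now key:Wendy, note:Dave). State: lamp:Peggy, watch:Dave, key:Wendy, note:Dave
Event 11 (give watch: Dave -> Peggy). State: lamp:Peggy, watch:Peggy, key:Wendy, note:Dave
Event 12 (swap lamp<->note: now lamp:Dave, note:Peggy). State: lamp:Dave, watch:Peggy, key:Wendy, note:Peggy
Event 13 (give watch: Peggy -> Dave). State: lamp:Dave, watch:Dave, key:Wendy, note:Peggy
Event 14 (give watch: Dave -> Wendy). State: lamp:Dave, watch:Wendy, key:Wendy, note:Peggy

Final state: lamp:Dave, watch:Wendy, key:Wendy, note:Peggy
Wendy holds: key, watch.

Answer: key, watch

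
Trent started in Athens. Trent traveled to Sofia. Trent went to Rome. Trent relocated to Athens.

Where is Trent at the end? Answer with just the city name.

Answer: Athens

Derivation:
Tracking Trent's location:
Start: Trent is in Athens.
After move 1: Athens -> Sofia. Trent is in Sofia.
After move 2: Sofia -> Rome. Trent is in Rome.
After move 3: Rome -> Athens. Trent is in Athens.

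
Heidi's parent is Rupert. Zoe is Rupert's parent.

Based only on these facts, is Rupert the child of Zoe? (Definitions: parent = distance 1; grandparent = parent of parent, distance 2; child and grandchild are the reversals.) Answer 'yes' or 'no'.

Reconstructing the parent chain from the given facts:
  Zoe -> Rupert -> Heidi
(each arrow means 'parent of the next')
Positions in the chain (0 = top):
  position of Zoe: 0
  position of Rupert: 1
  position of Heidi: 2

Rupert is at position 1, Zoe is at position 0; signed distance (j - i) = -1.
'child' requires j - i = -1. Actual distance is -1, so the relation HOLDS.

Answer: yes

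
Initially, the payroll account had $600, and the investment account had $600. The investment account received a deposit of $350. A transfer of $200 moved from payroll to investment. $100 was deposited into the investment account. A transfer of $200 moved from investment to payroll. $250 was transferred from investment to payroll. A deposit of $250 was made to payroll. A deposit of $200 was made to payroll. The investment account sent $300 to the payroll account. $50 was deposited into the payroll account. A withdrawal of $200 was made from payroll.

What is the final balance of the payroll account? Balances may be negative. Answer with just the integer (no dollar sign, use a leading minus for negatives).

Answer: 1450

Derivation:
Tracking account balances step by step:
Start: payroll=600, investment=600
Event 1 (deposit 350 to investment): investment: 600 + 350 = 950. Balances: payroll=600, investment=950
Event 2 (transfer 200 payroll -> investment): payroll: 600 - 200 = 400, investment: 950 + 200 = 1150. Balances: payroll=400, investment=1150
Event 3 (deposit 100 to investment): investment: 1150 + 100 = 1250. Balances: payroll=400, investment=1250
Event 4 (transfer 200 investment -> payroll): investment: 1250 - 200 = 1050, payroll: 400 + 200 = 600. Balances: payroll=600, investment=1050
Event 5 (transfer 250 investment -> payroll): investment: 1050 - 250 = 800, payroll: 600 + 250 = 850. Balances: payroll=850, investment=800
Event 6 (deposit 250 to payroll): payroll: 850 + 250 = 1100. Balances: payroll=1100, investment=800
Event 7 (deposit 200 to payroll): payroll: 1100 + 200 = 1300. Balances: payroll=1300, investment=800
Event 8 (transfer 300 investment -> payroll): investment: 800 - 300 = 500, payroll: 1300 + 300 = 1600. Balances: payroll=1600, investment=500
Event 9 (deposit 50 to payroll): payroll: 1600 + 50 = 1650. Balances: payroll=1650, investment=500
Event 10 (withdraw 200 from payroll): payroll: 1650 - 200 = 1450. Balances: payroll=1450, investment=500

Final balance of payroll: 1450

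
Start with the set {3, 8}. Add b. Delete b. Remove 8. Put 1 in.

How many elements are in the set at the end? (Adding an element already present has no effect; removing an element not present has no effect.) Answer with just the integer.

Tracking the set through each operation:
Start: {3, 8}
Event 1 (add b): added. Set: {3, 8, b}
Event 2 (remove b): removed. Set: {3, 8}
Event 3 (remove 8): removed. Set: {3}
Event 4 (add 1): added. Set: {1, 3}

Final set: {1, 3} (size 2)

Answer: 2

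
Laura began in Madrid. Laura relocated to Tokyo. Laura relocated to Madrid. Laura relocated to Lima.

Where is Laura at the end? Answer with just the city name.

Tracking Laura's location:
Start: Laura is in Madrid.
After move 1: Madrid -> Tokyo. Laura is in Tokyo.
After move 2: Tokyo -> Madrid. Laura is in Madrid.
After move 3: Madrid -> Lima. Laura is in Lima.

Answer: Lima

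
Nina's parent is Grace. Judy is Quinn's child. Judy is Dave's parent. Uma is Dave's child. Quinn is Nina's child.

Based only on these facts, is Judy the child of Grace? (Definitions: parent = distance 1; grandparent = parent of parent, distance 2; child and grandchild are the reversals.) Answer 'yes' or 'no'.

Answer: no

Derivation:
Reconstructing the parent chain from the given facts:
  Grace -> Nina -> Quinn -> Judy -> Dave -> Uma
(each arrow means 'parent of the next')
Positions in the chain (0 = top):
  position of Grace: 0
  position of Nina: 1
  position of Quinn: 2
  position of Judy: 3
  position of Dave: 4
  position of Uma: 5

Judy is at position 3, Grace is at position 0; signed distance (j - i) = -3.
'child' requires j - i = -1. Actual distance is -3, so the relation does NOT hold.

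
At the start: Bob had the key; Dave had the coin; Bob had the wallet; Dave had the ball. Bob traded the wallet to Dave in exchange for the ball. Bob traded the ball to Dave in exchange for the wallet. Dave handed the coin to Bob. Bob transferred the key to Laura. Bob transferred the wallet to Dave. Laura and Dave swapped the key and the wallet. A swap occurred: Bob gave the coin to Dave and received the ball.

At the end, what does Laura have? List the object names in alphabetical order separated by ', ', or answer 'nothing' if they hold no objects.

Answer: wallet

Derivation:
Tracking all object holders:
Start: key:Bob, coin:Dave, wallet:Bob, ball:Dave
Event 1 (swap wallet<->ball: now wallet:Dave, ball:Bob). State: key:Bob, coin:Dave, wallet:Dave, ball:Bob
Event 2 (swap ball<->wallet: now ball:Dave, wallet:Bob). State: key:Bob, coin:Dave, wallet:Bob, ball:Dave
Event 3 (give coin: Dave -> Bob). State: key:Bob, coin:Bob, wallet:Bob, ball:Dave
Event 4 (give key: Bob -> Laura). State: key:Laura, coin:Bob, wallet:Bob, ball:Dave
Event 5 (give wallet: Bob -> Dave). State: key:Laura, coin:Bob, wallet:Dave, ball:Dave
Event 6 (swap key<->wallet: now key:Dave, wallet:Laura). State: key:Dave, coin:Bob, wallet:Laura, ball:Dave
Event 7 (swap coin<->ball: now coin:Dave, ball:Bob). State: key:Dave, coin:Dave, wallet:Laura, ball:Bob

Final state: key:Dave, coin:Dave, wallet:Laura, ball:Bob
Laura holds: wallet.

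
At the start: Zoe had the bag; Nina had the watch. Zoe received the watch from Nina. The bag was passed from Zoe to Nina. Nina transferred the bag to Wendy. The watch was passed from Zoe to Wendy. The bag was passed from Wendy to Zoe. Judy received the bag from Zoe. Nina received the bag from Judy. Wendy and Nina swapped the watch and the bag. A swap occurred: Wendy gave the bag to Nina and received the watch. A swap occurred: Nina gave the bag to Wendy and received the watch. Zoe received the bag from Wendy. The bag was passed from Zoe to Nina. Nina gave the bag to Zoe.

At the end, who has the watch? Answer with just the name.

Tracking all object holders:
Start: bag:Zoe, watch:Nina
Event 1 (give watch: Nina -> Zoe). State: bag:Zoe, watch:Zoe
Event 2 (give bag: Zoe -> Nina). State: bag:Nina, watch:Zoe
Event 3 (give bag: Nina -> Wendy). State: bag:Wendy, watch:Zoe
Event 4 (give watch: Zoe -> Wendy). State: bag:Wendy, watch:Wendy
Event 5 (give bag: Wendy -> Zoe). State: bag:Zoe, watch:Wendy
Event 6 (give bag: Zoe -> Judy). State: bag:Judy, watch:Wendy
Event 7 (give bag: Judy -> Nina). State: bag:Nina, watch:Wendy
Event 8 (swap watch<->bag: now watch:Nina, bag:Wendy). State: bag:Wendy, watch:Nina
Event 9 (swap bag<->watch: now bag:Nina, watch:Wendy). State: bag:Nina, watch:Wendy
Event 10 (swap bag<->watch: now bag:Wendy, watch:Nina). State: bag:Wendy, watch:Nina
Event 11 (give bag: Wendy -> Zoe). State: bag:Zoe, watch:Nina
Event 12 (give bag: Zoe -> Nina). State: bag:Nina, watch:Nina
Event 13 (give bag: Nina -> Zoe). State: bag:Zoe, watch:Nina

Final state: bag:Zoe, watch:Nina
The watch is held by Nina.

Answer: Nina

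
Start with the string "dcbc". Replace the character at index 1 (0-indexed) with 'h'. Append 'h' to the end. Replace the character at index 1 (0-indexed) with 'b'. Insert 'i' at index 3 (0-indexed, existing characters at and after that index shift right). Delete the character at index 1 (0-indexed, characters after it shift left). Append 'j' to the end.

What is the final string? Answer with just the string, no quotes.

Answer: dbichj

Derivation:
Applying each edit step by step:
Start: "dcbc"
Op 1 (replace idx 1: 'c' -> 'h'): "dcbc" -> "dhbc"
Op 2 (append 'h'): "dhbc" -> "dhbch"
Op 3 (replace idx 1: 'h' -> 'b'): "dhbch" -> "dbbch"
Op 4 (insert 'i' at idx 3): "dbbch" -> "dbbich"
Op 5 (delete idx 1 = 'b'): "dbbich" -> "dbich"
Op 6 (append 'j'): "dbich" -> "dbichj"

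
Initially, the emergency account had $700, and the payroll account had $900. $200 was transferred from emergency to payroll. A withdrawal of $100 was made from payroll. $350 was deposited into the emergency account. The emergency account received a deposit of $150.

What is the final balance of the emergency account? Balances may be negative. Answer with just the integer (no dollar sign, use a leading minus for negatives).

Tracking account balances step by step:
Start: emergency=700, payroll=900
Event 1 (transfer 200 emergency -> payroll): emergency: 700 - 200 = 500, payroll: 900 + 200 = 1100. Balances: emergency=500, payroll=1100
Event 2 (withdraw 100 from payroll): payroll: 1100 - 100 = 1000. Balances: emergency=500, payroll=1000
Event 3 (deposit 350 to emergency): emergency: 500 + 350 = 850. Balances: emergency=850, payroll=1000
Event 4 (deposit 150 to emergency): emergency: 850 + 150 = 1000. Balances: emergency=1000, payroll=1000

Final balance of emergency: 1000

Answer: 1000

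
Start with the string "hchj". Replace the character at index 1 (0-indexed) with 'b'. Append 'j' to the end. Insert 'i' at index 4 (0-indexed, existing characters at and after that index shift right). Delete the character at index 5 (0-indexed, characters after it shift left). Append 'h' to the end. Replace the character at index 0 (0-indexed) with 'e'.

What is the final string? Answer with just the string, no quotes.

Applying each edit step by step:
Start: "hchj"
Op 1 (replace idx 1: 'c' -> 'b'): "hchj" -> "hbhj"
Op 2 (append 'j'): "hbhj" -> "hbhjj"
Op 3 (insert 'i' at idx 4): "hbhjj" -> "hbhjij"
Op 4 (delete idx 5 = 'j'): "hbhjij" -> "hbhji"
Op 5 (append 'h'): "hbhji" -> "hbhjih"
Op 6 (replace idx 0: 'h' -> 'e'): "hbhjih" -> "ebhjih"

Answer: ebhjih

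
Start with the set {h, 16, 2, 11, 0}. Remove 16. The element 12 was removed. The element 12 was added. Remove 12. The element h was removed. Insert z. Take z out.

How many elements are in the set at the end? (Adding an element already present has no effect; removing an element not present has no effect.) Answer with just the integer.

Answer: 3

Derivation:
Tracking the set through each operation:
Start: {0, 11, 16, 2, h}
Event 1 (remove 16): removed. Set: {0, 11, 2, h}
Event 2 (remove 12): not present, no change. Set: {0, 11, 2, h}
Event 3 (add 12): added. Set: {0, 11, 12, 2, h}
Event 4 (remove 12): removed. Set: {0, 11, 2, h}
Event 5 (remove h): removed. Set: {0, 11, 2}
Event 6 (add z): added. Set: {0, 11, 2, z}
Event 7 (remove z): removed. Set: {0, 11, 2}

Final set: {0, 11, 2} (size 3)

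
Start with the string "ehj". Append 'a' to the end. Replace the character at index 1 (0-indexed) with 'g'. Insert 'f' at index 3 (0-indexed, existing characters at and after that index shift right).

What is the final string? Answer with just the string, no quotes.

Applying each edit step by step:
Start: "ehj"
Op 1 (append 'a'): "ehj" -> "ehja"
Op 2 (replace idx 1: 'h' -> 'g'): "ehja" -> "egja"
Op 3 (insert 'f' at idx 3): "egja" -> "egjfa"

Answer: egjfa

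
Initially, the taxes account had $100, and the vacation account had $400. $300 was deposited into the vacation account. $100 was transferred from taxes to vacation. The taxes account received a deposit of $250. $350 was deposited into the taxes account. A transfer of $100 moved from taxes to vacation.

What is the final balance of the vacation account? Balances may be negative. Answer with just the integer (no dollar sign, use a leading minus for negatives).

Tracking account balances step by step:
Start: taxes=100, vacation=400
Event 1 (deposit 300 to vacation): vacation: 400 + 300 = 700. Balances: taxes=100, vacation=700
Event 2 (transfer 100 taxes -> vacation): taxes: 100 - 100 = 0, vacation: 700 + 100 = 800. Balances: taxes=0, vacation=800
Event 3 (deposit 250 to taxes): taxes: 0 + 250 = 250. Balances: taxes=250, vacation=800
Event 4 (deposit 350 to taxes): taxes: 250 + 350 = 600. Balances: taxes=600, vacation=800
Event 5 (transfer 100 taxes -> vacation): taxes: 600 - 100 = 500, vacation: 800 + 100 = 900. Balances: taxes=500, vacation=900

Final balance of vacation: 900

Answer: 900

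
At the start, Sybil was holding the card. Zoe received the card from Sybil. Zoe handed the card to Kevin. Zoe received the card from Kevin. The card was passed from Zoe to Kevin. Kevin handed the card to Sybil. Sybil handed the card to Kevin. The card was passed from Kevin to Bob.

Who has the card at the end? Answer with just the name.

Tracking the card through each event:
Start: Sybil has the card.
After event 1: Zoe has the card.
After event 2: Kevin has the card.
After event 3: Zoe has the card.
After event 4: Kevin has the card.
After event 5: Sybil has the card.
After event 6: Kevin has the card.
After event 7: Bob has the card.

Answer: Bob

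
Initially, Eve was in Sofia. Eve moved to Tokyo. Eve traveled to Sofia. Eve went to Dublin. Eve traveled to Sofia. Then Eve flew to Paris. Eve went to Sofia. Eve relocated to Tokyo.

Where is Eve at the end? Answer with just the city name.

Answer: Tokyo

Derivation:
Tracking Eve's location:
Start: Eve is in Sofia.
After move 1: Sofia -> Tokyo. Eve is in Tokyo.
After move 2: Tokyo -> Sofia. Eve is in Sofia.
After move 3: Sofia -> Dublin. Eve is in Dublin.
After move 4: Dublin -> Sofia. Eve is in Sofia.
After move 5: Sofia -> Paris. Eve is in Paris.
After move 6: Paris -> Sofia. Eve is in Sofia.
After move 7: Sofia -> Tokyo. Eve is in Tokyo.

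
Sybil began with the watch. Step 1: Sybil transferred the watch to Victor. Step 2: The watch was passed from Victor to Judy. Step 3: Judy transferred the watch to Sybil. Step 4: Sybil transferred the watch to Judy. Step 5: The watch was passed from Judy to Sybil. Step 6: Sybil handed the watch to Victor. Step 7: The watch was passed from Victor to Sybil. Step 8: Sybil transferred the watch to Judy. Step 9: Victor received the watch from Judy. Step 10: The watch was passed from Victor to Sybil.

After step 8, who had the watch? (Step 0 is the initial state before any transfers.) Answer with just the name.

Answer: Judy

Derivation:
Tracking the watch holder through step 8:
After step 0 (start): Sybil
After step 1: Victor
After step 2: Judy
After step 3: Sybil
After step 4: Judy
After step 5: Sybil
After step 6: Victor
After step 7: Sybil
After step 8: Judy

At step 8, the holder is Judy.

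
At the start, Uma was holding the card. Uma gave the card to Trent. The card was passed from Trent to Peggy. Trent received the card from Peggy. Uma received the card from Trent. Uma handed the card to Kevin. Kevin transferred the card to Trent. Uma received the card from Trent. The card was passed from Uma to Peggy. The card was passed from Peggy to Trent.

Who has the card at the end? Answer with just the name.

Answer: Trent

Derivation:
Tracking the card through each event:
Start: Uma has the card.
After event 1: Trent has the card.
After event 2: Peggy has the card.
After event 3: Trent has the card.
After event 4: Uma has the card.
After event 5: Kevin has the card.
After event 6: Trent has the card.
After event 7: Uma has the card.
After event 8: Peggy has the card.
After event 9: Trent has the card.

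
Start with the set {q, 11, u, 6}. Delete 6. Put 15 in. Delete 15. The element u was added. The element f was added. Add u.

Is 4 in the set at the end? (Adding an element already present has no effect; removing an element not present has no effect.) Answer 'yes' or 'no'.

Tracking the set through each operation:
Start: {11, 6, q, u}
Event 1 (remove 6): removed. Set: {11, q, u}
Event 2 (add 15): added. Set: {11, 15, q, u}
Event 3 (remove 15): removed. Set: {11, q, u}
Event 4 (add u): already present, no change. Set: {11, q, u}
Event 5 (add f): added. Set: {11, f, q, u}
Event 6 (add u): already present, no change. Set: {11, f, q, u}

Final set: {11, f, q, u} (size 4)
4 is NOT in the final set.

Answer: no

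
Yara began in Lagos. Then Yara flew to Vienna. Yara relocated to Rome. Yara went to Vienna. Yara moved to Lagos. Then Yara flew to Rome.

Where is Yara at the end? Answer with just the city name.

Tracking Yara's location:
Start: Yara is in Lagos.
After move 1: Lagos -> Vienna. Yara is in Vienna.
After move 2: Vienna -> Rome. Yara is in Rome.
After move 3: Rome -> Vienna. Yara is in Vienna.
After move 4: Vienna -> Lagos. Yara is in Lagos.
After move 5: Lagos -> Rome. Yara is in Rome.

Answer: Rome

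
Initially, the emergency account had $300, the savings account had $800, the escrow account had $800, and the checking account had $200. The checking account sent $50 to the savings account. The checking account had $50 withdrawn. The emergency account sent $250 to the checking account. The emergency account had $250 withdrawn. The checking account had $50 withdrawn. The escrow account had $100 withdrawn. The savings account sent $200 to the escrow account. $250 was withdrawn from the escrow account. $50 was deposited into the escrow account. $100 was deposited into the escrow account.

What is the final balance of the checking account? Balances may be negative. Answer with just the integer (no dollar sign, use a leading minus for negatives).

Answer: 300

Derivation:
Tracking account balances step by step:
Start: emergency=300, savings=800, escrow=800, checking=200
Event 1 (transfer 50 checking -> savings): checking: 200 - 50 = 150, savings: 800 + 50 = 850. Balances: emergency=300, savings=850, escrow=800, checking=150
Event 2 (withdraw 50 from checking): checking: 150 - 50 = 100. Balances: emergency=300, savings=850, escrow=800, checking=100
Event 3 (transfer 250 emergency -> checking): emergency: 300 - 250 = 50, checking: 100 + 250 = 350. Balances: emergency=50, savings=850, escrow=800, checking=350
Event 4 (withdraw 250 from emergency): emergency: 50 - 250 = -200. Balances: emergency=-200, savings=850, escrow=800, checking=350
Event 5 (withdraw 50 from checking): checking: 350 - 50 = 300. Balances: emergency=-200, savings=850, escrow=800, checking=300
Event 6 (withdraw 100 from escrow): escrow: 800 - 100 = 700. Balances: emergency=-200, savings=850, escrow=700, checking=300
Event 7 (transfer 200 savings -> escrow): savings: 850 - 200 = 650, escrow: 700 + 200 = 900. Balances: emergency=-200, savings=650, escrow=900, checking=300
Event 8 (withdraw 250 from escrow): escrow: 900 - 250 = 650. Balances: emergency=-200, savings=650, escrow=650, checking=300
Event 9 (deposit 50 to escrow): escrow: 650 + 50 = 700. Balances: emergency=-200, savings=650, escrow=700, checking=300
Event 10 (deposit 100 to escrow): escrow: 700 + 100 = 800. Balances: emergency=-200, savings=650, escrow=800, checking=300

Final balance of checking: 300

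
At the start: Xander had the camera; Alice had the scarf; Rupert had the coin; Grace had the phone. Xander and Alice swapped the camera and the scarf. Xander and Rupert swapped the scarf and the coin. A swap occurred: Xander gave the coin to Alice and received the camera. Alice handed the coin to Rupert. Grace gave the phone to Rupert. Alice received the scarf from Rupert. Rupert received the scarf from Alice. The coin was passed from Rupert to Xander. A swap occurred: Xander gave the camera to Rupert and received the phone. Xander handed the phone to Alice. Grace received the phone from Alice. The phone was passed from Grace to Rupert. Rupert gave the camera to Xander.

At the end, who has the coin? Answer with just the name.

Answer: Xander

Derivation:
Tracking all object holders:
Start: camera:Xander, scarf:Alice, coin:Rupert, phone:Grace
Event 1 (swap camera<->scarf: now camera:Alice, scarf:Xander). State: camera:Alice, scarf:Xander, coin:Rupert, phone:Grace
Event 2 (swap scarf<->coin: now scarf:Rupert, coin:Xander). State: camera:Alice, scarf:Rupert, coin:Xander, phone:Grace
Event 3 (swap coin<->camera: now coin:Alice, camera:Xander). State: camera:Xander, scarf:Rupert, coin:Alice, phone:Grace
Event 4 (give coin: Alice -> Rupert). State: camera:Xander, scarf:Rupert, coin:Rupert, phone:Grace
Event 5 (give phone: Grace -> Rupert). State: camera:Xander, scarf:Rupert, coin:Rupert, phone:Rupert
Event 6 (give scarf: Rupert -> Alice). State: camera:Xander, scarf:Alice, coin:Rupert, phone:Rupert
Event 7 (give scarf: Alice -> Rupert). State: camera:Xander, scarf:Rupert, coin:Rupert, phone:Rupert
Event 8 (give coin: Rupert -> Xander). State: camera:Xander, scarf:Rupert, coin:Xander, phone:Rupert
Event 9 (swap camera<->phone: now camera:Rupert, phone:Xander). State: camera:Rupert, scarf:Rupert, coin:Xander, phone:Xander
Event 10 (give phone: Xander -> Alice). State: camera:Rupert, scarf:Rupert, coin:Xander, phone:Alice
Event 11 (give phone: Alice -> Grace). State: camera:Rupert, scarf:Rupert, coin:Xander, phone:Grace
Event 12 (give phone: Grace -> Rupert). State: camera:Rupert, scarf:Rupert, coin:Xander, phone:Rupert
Event 13 (give camera: Rupert -> Xander). State: camera:Xander, scarf:Rupert, coin:Xander, phone:Rupert

Final state: camera:Xander, scarf:Rupert, coin:Xander, phone:Rupert
The coin is held by Xander.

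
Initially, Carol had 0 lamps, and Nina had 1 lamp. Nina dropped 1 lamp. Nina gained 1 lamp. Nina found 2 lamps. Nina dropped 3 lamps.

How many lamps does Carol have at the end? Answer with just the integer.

Answer: 0

Derivation:
Tracking counts step by step:
Start: Carol=0, Nina=1
Event 1 (Nina -1): Nina: 1 -> 0. State: Carol=0, Nina=0
Event 2 (Nina +1): Nina: 0 -> 1. State: Carol=0, Nina=1
Event 3 (Nina +2): Nina: 1 -> 3. State: Carol=0, Nina=3
Event 4 (Nina -3): Nina: 3 -> 0. State: Carol=0, Nina=0

Carol's final count: 0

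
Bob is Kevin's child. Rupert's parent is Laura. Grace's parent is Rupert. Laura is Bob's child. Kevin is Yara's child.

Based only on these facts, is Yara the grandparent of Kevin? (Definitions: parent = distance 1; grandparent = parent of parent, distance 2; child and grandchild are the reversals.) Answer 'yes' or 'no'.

Reconstructing the parent chain from the given facts:
  Yara -> Kevin -> Bob -> Laura -> Rupert -> Grace
(each arrow means 'parent of the next')
Positions in the chain (0 = top):
  position of Yara: 0
  position of Kevin: 1
  position of Bob: 2
  position of Laura: 3
  position of Rupert: 4
  position of Grace: 5

Yara is at position 0, Kevin is at position 1; signed distance (j - i) = 1.
'grandparent' requires j - i = 2. Actual distance is 1, so the relation does NOT hold.

Answer: no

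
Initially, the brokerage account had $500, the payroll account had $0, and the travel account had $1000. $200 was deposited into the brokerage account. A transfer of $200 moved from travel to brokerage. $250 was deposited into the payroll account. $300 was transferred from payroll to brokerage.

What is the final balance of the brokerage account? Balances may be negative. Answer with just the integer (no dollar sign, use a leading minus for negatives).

Answer: 1200

Derivation:
Tracking account balances step by step:
Start: brokerage=500, payroll=0, travel=1000
Event 1 (deposit 200 to brokerage): brokerage: 500 + 200 = 700. Balances: brokerage=700, payroll=0, travel=1000
Event 2 (transfer 200 travel -> brokerage): travel: 1000 - 200 = 800, brokerage: 700 + 200 = 900. Balances: brokerage=900, payroll=0, travel=800
Event 3 (deposit 250 to payroll): payroll: 0 + 250 = 250. Balances: brokerage=900, payroll=250, travel=800
Event 4 (transfer 300 payroll -> brokerage): payroll: 250 - 300 = -50, brokerage: 900 + 300 = 1200. Balances: brokerage=1200, payroll=-50, travel=800

Final balance of brokerage: 1200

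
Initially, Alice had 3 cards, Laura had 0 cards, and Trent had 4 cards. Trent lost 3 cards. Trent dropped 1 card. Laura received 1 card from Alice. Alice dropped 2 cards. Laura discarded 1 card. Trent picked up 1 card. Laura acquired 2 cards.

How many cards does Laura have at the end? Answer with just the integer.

Answer: 2

Derivation:
Tracking counts step by step:
Start: Alice=3, Laura=0, Trent=4
Event 1 (Trent -3): Trent: 4 -> 1. State: Alice=3, Laura=0, Trent=1
Event 2 (Trent -1): Trent: 1 -> 0. State: Alice=3, Laura=0, Trent=0
Event 3 (Alice -> Laura, 1): Alice: 3 -> 2, Laura: 0 -> 1. State: Alice=2, Laura=1, Trent=0
Event 4 (Alice -2): Alice: 2 -> 0. State: Alice=0, Laura=1, Trent=0
Event 5 (Laura -1): Laura: 1 -> 0. State: Alice=0, Laura=0, Trent=0
Event 6 (Trent +1): Trent: 0 -> 1. State: Alice=0, Laura=0, Trent=1
Event 7 (Laura +2): Laura: 0 -> 2. State: Alice=0, Laura=2, Trent=1

Laura's final count: 2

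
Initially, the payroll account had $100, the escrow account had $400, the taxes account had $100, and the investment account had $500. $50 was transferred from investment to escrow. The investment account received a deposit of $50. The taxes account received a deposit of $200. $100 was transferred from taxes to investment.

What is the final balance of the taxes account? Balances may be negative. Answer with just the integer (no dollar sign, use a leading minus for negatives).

Answer: 200

Derivation:
Tracking account balances step by step:
Start: payroll=100, escrow=400, taxes=100, investment=500
Event 1 (transfer 50 investment -> escrow): investment: 500 - 50 = 450, escrow: 400 + 50 = 450. Balances: payroll=100, escrow=450, taxes=100, investment=450
Event 2 (deposit 50 to investment): investment: 450 + 50 = 500. Balances: payroll=100, escrow=450, taxes=100, investment=500
Event 3 (deposit 200 to taxes): taxes: 100 + 200 = 300. Balances: payroll=100, escrow=450, taxes=300, investment=500
Event 4 (transfer 100 taxes -> investment): taxes: 300 - 100 = 200, investment: 500 + 100 = 600. Balances: payroll=100, escrow=450, taxes=200, investment=600

Final balance of taxes: 200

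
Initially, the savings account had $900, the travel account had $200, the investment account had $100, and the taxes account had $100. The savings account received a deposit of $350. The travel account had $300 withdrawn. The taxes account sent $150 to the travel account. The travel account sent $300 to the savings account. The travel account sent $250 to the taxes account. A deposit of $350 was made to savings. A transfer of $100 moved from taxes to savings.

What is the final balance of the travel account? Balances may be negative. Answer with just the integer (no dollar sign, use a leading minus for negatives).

Answer: -500

Derivation:
Tracking account balances step by step:
Start: savings=900, travel=200, investment=100, taxes=100
Event 1 (deposit 350 to savings): savings: 900 + 350 = 1250. Balances: savings=1250, travel=200, investment=100, taxes=100
Event 2 (withdraw 300 from travel): travel: 200 - 300 = -100. Balances: savings=1250, travel=-100, investment=100, taxes=100
Event 3 (transfer 150 taxes -> travel): taxes: 100 - 150 = -50, travel: -100 + 150 = 50. Balances: savings=1250, travel=50, investment=100, taxes=-50
Event 4 (transfer 300 travel -> savings): travel: 50 - 300 = -250, savings: 1250 + 300 = 1550. Balances: savings=1550, travel=-250, investment=100, taxes=-50
Event 5 (transfer 250 travel -> taxes): travel: -250 - 250 = -500, taxes: -50 + 250 = 200. Balances: savings=1550, travel=-500, investment=100, taxes=200
Event 6 (deposit 350 to savings): savings: 1550 + 350 = 1900. Balances: savings=1900, travel=-500, investment=100, taxes=200
Event 7 (transfer 100 taxes -> savings): taxes: 200 - 100 = 100, savings: 1900 + 100 = 2000. Balances: savings=2000, travel=-500, investment=100, taxes=100

Final balance of travel: -500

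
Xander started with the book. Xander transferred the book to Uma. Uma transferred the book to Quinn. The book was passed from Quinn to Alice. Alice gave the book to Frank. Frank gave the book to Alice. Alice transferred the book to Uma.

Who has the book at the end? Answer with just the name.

Answer: Uma

Derivation:
Tracking the book through each event:
Start: Xander has the book.
After event 1: Uma has the book.
After event 2: Quinn has the book.
After event 3: Alice has the book.
After event 4: Frank has the book.
After event 5: Alice has the book.
After event 6: Uma has the book.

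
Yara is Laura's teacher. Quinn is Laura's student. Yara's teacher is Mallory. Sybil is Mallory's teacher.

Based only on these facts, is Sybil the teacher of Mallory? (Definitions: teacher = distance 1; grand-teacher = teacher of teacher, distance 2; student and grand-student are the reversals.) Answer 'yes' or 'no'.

Reconstructing the teacher chain from the given facts:
  Sybil -> Mallory -> Yara -> Laura -> Quinn
(each arrow means 'teacher of the next')
Positions in the chain (0 = top):
  position of Sybil: 0
  position of Mallory: 1
  position of Yara: 2
  position of Laura: 3
  position of Quinn: 4

Sybil is at position 0, Mallory is at position 1; signed distance (j - i) = 1.
'teacher' requires j - i = 1. Actual distance is 1, so the relation HOLDS.

Answer: yes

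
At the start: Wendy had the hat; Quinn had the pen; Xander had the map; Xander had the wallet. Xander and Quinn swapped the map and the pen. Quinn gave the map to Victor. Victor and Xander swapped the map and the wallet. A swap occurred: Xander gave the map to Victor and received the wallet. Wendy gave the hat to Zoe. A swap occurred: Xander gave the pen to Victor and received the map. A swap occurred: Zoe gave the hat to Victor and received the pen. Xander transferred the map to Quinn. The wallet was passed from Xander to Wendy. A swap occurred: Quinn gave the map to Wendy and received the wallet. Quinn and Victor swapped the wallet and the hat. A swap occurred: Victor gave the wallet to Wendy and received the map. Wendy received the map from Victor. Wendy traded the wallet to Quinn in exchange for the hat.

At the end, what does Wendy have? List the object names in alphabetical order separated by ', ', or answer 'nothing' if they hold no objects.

Tracking all object holders:
Start: hat:Wendy, pen:Quinn, map:Xander, wallet:Xander
Event 1 (swap map<->pen: now map:Quinn, pen:Xander). State: hat:Wendy, pen:Xander, map:Quinn, wallet:Xander
Event 2 (give map: Quinn -> Victor). State: hat:Wendy, pen:Xander, map:Victor, wallet:Xander
Event 3 (swap map<->wallet: now map:Xander, wallet:Victor). State: hat:Wendy, pen:Xander, map:Xander, wallet:Victor
Event 4 (swap map<->wallet: now map:Victor, wallet:Xander). State: hat:Wendy, pen:Xander, map:Victor, wallet:Xander
Event 5 (give hat: Wendy -> Zoe). State: hat:Zoe, pen:Xander, map:Victor, wallet:Xander
Event 6 (swap pen<->map: now pen:Victor, map:Xander). State: hat:Zoe, pen:Victor, map:Xander, wallet:Xander
Event 7 (swap hat<->pen: now hat:Victor, pen:Zoe). State: hat:Victor, pen:Zoe, map:Xander, wallet:Xander
Event 8 (give map: Xander -> Quinn). State: hat:Victor, pen:Zoe, map:Quinn, wallet:Xander
Event 9 (give wallet: Xander -> Wendy). State: hat:Victor, pen:Zoe, map:Quinn, wallet:Wendy
Event 10 (swap map<->wallet: now map:Wendy, wallet:Quinn). State: hat:Victor, pen:Zoe, map:Wendy, wallet:Quinn
Event 11 (swap wallet<->hat: now wallet:Victor, hat:Quinn). State: hat:Quinn, pen:Zoe, map:Wendy, wallet:Victor
Event 12 (swap wallet<->map: now wallet:Wendy, map:Victor). State: hat:Quinn, pen:Zoe, map:Victor, wallet:Wendy
Event 13 (give map: Victor -> Wendy). State: hat:Quinn, pen:Zoe, map:Wendy, wallet:Wendy
Event 14 (swap wallet<->hat: now wallet:Quinn, hat:Wendy). State: hat:Wendy, pen:Zoe, map:Wendy, wallet:Quinn

Final state: hat:Wendy, pen:Zoe, map:Wendy, wallet:Quinn
Wendy holds: hat, map.

Answer: hat, map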